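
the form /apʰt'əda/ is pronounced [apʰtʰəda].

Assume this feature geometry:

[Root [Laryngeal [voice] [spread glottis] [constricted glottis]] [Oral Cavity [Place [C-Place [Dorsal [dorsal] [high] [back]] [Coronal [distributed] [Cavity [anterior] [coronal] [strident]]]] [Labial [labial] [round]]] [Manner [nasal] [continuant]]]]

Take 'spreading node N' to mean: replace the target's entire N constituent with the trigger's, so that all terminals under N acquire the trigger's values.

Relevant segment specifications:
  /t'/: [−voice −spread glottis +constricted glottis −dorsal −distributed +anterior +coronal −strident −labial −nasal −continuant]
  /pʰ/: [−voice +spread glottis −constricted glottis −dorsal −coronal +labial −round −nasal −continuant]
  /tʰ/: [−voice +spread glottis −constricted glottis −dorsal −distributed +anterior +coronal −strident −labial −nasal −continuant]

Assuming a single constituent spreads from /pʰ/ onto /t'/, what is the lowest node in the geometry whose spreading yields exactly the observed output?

Laryngeal

Feature comparison: [spread glottis], [constricted glottis] differ between /t'/ and [tʰ]; the remaining terminals match.
These terminals are all dominated by Laryngeal, and no proper subconstituent of Laryngeal covers them all; Laryngeal is their lowest common ancestor.
If Laryngeal spreads, every terminal under it takes /pʰ/'s value, producing [tʰ] as observed.
Since [coronal], [labial] are preserved even though /pʰ/ disagrees there, no node above Laryngeal spread.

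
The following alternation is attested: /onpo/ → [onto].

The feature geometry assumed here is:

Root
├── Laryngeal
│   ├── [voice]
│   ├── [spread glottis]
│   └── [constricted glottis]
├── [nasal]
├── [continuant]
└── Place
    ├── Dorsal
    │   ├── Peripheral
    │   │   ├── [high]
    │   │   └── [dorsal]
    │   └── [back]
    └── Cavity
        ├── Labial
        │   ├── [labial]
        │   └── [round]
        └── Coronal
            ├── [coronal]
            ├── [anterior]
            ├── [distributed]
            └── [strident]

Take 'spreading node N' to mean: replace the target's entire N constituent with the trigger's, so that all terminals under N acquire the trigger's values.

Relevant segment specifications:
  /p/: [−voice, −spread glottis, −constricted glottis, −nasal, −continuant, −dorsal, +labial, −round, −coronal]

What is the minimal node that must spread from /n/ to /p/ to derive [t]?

Feature comparison: [labial], [round], [coronal], [anterior], [distributed], [strident] differ between /p/ and [t]; the remaining terminals match.
The smallest constituent containing every changed terminal is Cavity — each of its daughters lacks at least one of the affected features.
If Cavity spreads, every terminal under it takes /n/'s value, producing [t] as observed.
[nasal], [voice] stay as in /p/ although /n/ differs there, so no node dominating them spread; among the remaining candidates Cavity is the lowest that derives the output.

Cavity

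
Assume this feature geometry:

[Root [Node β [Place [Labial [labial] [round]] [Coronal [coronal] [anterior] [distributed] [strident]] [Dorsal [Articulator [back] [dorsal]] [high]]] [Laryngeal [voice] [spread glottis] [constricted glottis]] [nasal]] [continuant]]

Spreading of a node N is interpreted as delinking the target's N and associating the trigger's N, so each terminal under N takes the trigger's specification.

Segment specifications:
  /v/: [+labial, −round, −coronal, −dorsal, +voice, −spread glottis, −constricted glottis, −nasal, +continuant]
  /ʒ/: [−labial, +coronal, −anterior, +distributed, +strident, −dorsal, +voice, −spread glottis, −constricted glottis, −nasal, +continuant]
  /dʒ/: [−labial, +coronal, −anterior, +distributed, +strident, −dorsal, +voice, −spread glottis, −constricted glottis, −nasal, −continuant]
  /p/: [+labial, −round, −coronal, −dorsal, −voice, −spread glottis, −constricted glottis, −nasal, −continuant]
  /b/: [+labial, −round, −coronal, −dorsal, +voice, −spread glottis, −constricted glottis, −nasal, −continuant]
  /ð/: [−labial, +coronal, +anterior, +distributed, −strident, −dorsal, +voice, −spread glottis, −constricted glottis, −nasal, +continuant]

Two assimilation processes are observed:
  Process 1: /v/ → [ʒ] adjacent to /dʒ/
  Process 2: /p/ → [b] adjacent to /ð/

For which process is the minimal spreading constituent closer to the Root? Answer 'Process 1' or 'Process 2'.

Process 1: the features that change are [labial], [round], [coronal], [anterior], [distributed], [strident]; the minimal node is Place (depth 2).
In Process 2, [voice] changes, so the minimal spreading node is [voice] at depth 3.
Place is closer to Root than [voice], so Process 1 spreads the higher node.

Process 1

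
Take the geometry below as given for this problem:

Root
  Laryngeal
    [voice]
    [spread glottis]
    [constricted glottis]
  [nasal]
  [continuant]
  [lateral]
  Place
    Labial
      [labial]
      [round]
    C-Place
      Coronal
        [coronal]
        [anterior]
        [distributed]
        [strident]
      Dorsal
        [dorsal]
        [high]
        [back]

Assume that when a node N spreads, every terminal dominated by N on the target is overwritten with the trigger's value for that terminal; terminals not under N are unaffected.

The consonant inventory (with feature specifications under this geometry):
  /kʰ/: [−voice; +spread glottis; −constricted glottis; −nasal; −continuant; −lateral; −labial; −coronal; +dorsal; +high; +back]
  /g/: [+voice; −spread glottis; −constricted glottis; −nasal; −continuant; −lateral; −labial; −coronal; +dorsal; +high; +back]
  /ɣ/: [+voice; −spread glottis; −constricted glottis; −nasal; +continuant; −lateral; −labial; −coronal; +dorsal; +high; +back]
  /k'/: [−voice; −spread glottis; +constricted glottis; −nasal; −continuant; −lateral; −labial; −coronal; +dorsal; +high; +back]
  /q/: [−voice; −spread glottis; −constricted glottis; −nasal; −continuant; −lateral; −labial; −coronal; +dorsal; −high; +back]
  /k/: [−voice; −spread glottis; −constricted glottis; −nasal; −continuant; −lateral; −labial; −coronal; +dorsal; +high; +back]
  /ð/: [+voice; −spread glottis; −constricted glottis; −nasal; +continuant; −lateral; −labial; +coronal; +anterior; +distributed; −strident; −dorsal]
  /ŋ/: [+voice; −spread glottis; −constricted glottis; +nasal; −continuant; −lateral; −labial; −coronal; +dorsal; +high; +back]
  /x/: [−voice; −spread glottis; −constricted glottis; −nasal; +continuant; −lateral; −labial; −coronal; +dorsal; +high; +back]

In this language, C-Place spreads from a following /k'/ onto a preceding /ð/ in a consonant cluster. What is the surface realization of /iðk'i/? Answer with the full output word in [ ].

The C-Place node dominates the terminals [coronal], [anterior], [distributed], [strident], [dorsal], [high], [back].
The target acquires /k'/'s values for everything under C-Place — [−coronal], [+dorsal], [+high], [+back] — while keeping its own [voice], [spread glottis], [constricted glottis], ….
Among the inventory, only /ɣ/ has exactly this specification, giving the surface form [iɣk'i].

[iɣk'i]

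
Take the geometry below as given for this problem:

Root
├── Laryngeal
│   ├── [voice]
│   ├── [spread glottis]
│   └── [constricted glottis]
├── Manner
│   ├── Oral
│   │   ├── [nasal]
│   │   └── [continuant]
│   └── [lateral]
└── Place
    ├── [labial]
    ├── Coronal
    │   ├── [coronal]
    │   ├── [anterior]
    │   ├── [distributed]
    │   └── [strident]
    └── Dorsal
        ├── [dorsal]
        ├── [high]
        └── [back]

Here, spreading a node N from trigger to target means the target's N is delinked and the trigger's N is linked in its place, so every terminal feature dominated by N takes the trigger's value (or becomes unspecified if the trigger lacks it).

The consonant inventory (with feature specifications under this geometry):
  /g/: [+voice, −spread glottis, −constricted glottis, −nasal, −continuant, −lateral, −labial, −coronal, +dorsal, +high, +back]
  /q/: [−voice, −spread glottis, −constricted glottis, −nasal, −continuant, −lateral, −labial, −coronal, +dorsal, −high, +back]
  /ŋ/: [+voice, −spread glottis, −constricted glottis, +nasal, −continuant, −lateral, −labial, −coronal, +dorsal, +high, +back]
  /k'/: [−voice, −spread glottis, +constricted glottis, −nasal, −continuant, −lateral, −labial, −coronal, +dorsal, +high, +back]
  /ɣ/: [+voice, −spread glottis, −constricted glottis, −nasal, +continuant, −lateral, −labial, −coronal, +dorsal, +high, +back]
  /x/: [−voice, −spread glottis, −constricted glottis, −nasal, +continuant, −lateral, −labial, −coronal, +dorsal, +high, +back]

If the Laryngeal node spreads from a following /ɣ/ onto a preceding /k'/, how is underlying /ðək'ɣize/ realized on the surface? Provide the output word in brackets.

Laryngeal immediately or transitively dominates [voice], [spread glottis], [constricted glottis].
Spreading Laryngeal from /ɣ/ onto /k'/ replaces those values with /ɣ/'s: [+voice], [−spread glottis], [−constricted glottis]. Features outside Laryngeal ([nasal], [continuant], [lateral], …) stay as in /k'/.
This feature bundle is that of [g], so /ðək'ɣize/ surfaces as [ðəgɣize].

[ðəgɣize]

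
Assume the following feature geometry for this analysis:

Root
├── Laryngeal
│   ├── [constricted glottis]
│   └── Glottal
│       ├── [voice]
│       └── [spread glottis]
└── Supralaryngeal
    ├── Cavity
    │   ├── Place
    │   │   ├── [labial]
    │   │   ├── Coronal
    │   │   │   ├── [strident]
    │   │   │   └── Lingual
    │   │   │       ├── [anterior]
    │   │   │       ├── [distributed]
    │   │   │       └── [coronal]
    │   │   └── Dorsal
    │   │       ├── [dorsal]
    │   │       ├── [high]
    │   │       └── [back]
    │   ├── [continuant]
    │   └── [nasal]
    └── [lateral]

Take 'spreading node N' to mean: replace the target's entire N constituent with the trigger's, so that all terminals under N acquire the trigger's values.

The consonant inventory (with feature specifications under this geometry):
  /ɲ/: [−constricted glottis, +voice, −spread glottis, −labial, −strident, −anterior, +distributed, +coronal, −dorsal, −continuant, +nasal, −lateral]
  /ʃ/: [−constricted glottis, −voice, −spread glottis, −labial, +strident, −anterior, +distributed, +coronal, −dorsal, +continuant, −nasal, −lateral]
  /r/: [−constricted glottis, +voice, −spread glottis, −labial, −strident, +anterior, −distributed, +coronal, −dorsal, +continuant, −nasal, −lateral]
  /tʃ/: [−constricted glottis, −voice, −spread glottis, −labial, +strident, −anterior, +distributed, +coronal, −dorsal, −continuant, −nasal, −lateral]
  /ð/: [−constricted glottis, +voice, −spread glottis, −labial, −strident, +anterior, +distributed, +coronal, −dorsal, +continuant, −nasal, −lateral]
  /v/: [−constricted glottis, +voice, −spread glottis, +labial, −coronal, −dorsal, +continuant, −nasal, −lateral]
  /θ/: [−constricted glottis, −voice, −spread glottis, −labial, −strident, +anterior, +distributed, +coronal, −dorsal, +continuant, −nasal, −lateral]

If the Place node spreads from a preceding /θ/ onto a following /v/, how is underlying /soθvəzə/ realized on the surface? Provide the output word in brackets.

Place immediately or transitively dominates [labial], [strident], [anterior], [distributed], [coronal], [dorsal], [high], [back].
After delinking /v/'s Place and linking /θ/'s, the affected terminals become [−labial], [−strident], [+anterior], [+distributed], [+coronal], [−dorsal]; [constricted glottis], [voice], [spread glottis], … (outside Place) are retained from /v/.
This feature bundle is that of [ð], so /soθvəzə/ surfaces as [soθðəzə].

[soθðəzə]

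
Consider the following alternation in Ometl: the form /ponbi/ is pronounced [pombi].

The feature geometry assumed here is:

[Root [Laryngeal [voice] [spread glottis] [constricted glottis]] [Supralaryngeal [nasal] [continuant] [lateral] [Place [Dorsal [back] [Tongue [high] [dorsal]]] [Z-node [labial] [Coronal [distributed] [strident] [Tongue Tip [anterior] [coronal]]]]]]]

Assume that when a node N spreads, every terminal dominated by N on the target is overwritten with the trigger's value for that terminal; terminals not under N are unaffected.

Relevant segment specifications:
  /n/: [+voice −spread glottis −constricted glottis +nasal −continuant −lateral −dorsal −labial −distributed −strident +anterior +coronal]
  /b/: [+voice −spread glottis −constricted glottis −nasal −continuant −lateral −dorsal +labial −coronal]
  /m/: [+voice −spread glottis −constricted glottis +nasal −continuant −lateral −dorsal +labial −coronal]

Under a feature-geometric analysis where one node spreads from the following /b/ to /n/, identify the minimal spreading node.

/n/ and [m] differ in [labial], [coronal], [anterior], [distributed], [strident]; every other specified feature is identical.
The smallest constituent containing every changed terminal is Z-node — each of its daughters lacks at least one of the affected features.
If Z-node spreads, every terminal under it takes /b/'s value, producing [m] as observed.
[nasal], a feature on which the two segments disagree outside Z-node, is unchanged — nothing dominating it spread, and Z-node is the minimal sufficient constituent.

Z-node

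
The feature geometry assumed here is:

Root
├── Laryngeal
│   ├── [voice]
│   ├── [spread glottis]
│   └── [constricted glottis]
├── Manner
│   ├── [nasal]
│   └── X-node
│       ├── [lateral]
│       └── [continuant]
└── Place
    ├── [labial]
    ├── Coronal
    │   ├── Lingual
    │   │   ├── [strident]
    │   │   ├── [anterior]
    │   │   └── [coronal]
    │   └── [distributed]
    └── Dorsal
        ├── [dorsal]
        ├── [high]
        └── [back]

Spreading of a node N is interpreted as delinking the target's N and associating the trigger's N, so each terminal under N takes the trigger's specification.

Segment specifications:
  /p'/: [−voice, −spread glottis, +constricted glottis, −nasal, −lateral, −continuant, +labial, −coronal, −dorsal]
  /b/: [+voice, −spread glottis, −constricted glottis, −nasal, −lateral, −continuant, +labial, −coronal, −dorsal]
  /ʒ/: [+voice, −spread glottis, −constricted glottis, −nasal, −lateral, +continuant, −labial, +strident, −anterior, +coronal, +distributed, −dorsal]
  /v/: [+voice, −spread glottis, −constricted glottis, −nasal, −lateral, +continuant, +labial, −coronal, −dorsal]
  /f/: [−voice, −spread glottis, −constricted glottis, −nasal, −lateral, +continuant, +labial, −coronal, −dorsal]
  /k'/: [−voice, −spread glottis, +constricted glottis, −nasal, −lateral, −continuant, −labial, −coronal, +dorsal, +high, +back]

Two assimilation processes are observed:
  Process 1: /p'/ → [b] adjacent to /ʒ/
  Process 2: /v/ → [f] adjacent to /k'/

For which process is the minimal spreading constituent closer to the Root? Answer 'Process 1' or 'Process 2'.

Process 1 alters [voice], [constricted glottis]; the lowest common ancestor is Laryngeal (depth 1 from Root).
Process 2 alters [voice]; the lowest dominating node is [voice] (depth 2 from Root).
Laryngeal is closer to Root than [voice], so Process 1 spreads the higher node.

Process 1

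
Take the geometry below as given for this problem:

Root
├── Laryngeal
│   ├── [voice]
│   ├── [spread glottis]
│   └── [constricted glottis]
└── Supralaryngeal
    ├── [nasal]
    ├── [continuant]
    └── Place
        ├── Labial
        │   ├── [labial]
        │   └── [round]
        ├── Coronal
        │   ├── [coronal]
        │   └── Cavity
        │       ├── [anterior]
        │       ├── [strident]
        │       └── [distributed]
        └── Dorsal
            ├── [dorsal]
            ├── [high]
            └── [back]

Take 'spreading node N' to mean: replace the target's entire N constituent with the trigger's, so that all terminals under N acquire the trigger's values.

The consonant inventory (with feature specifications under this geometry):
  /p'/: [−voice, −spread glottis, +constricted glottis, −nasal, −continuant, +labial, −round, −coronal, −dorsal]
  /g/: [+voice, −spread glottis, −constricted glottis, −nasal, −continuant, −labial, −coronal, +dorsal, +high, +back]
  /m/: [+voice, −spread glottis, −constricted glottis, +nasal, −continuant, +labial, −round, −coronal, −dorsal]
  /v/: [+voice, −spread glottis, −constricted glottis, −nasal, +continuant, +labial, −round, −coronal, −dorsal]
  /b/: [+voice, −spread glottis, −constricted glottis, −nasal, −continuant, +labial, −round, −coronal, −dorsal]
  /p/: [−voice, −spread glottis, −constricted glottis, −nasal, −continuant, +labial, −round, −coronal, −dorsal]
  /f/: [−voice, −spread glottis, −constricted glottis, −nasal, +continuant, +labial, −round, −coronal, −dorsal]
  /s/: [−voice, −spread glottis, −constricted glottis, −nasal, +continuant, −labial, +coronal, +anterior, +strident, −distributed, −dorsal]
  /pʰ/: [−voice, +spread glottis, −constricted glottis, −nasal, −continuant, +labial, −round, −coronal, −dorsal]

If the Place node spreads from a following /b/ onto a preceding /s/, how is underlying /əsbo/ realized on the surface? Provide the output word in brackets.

The Place node dominates the terminals [labial], [round], [coronal], [anterior], [strident], [distributed], [dorsal], [high], [back].
After delinking /s/'s Place and linking /b/'s, the affected terminals become [+labial], [−round], [−coronal], [−dorsal]; [voice], [spread glottis], [constricted glottis], … (outside Place) are retained from /s/.
The resulting bundle matches /f/ in the inventory; substituting it for /s/ gives [əfbo].

[əfbo]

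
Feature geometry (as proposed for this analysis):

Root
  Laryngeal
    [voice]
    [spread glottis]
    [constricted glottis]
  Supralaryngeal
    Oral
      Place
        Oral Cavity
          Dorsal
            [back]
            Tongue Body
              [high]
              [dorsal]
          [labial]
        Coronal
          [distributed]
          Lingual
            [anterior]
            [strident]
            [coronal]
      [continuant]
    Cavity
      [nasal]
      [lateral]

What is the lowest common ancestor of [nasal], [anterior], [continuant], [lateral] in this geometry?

[nasal]: Root → Supralaryngeal → Cavity → [nasal].
[anterior]: Root → Supralaryngeal → Oral → Place → Coronal → Lingual → [anterior].
[continuant]: Root → Supralaryngeal → Oral → [continuant].
[lateral]: Root → Supralaryngeal → Cavity → [lateral].
These paths first converge at Supralaryngeal; no daughter of Supralaryngeal dominates all 4 features, so Supralaryngeal is the minimal constituent.

Supralaryngeal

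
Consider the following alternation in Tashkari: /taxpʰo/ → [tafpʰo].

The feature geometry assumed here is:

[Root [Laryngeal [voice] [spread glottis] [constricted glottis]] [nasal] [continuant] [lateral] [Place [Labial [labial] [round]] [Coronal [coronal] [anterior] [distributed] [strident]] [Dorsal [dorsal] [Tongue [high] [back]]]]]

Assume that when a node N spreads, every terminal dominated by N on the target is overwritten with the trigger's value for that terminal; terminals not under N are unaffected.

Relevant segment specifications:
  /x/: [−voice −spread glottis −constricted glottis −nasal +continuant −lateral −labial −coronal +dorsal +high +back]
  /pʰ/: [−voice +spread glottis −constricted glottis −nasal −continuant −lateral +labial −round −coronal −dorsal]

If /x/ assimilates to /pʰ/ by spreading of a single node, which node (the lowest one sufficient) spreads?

Comparing /x/ with its surface form [f], the features that change are [labial], [round], [dorsal], [high], [back].
In this geometry the lowest node dominating all of them is Place: every daughter of Place dominates only a proper subset, so no lower node suffices.
Spreading Place from /pʰ/ overwrites each of those terminals with /pʰ/'s values, yielding exactly [f].
Had Root spread, [continuant], [spread glottis] would have taken /pʰ/'s values; they stay as in /x/, confirming the spreading constituent is exactly Place.

Place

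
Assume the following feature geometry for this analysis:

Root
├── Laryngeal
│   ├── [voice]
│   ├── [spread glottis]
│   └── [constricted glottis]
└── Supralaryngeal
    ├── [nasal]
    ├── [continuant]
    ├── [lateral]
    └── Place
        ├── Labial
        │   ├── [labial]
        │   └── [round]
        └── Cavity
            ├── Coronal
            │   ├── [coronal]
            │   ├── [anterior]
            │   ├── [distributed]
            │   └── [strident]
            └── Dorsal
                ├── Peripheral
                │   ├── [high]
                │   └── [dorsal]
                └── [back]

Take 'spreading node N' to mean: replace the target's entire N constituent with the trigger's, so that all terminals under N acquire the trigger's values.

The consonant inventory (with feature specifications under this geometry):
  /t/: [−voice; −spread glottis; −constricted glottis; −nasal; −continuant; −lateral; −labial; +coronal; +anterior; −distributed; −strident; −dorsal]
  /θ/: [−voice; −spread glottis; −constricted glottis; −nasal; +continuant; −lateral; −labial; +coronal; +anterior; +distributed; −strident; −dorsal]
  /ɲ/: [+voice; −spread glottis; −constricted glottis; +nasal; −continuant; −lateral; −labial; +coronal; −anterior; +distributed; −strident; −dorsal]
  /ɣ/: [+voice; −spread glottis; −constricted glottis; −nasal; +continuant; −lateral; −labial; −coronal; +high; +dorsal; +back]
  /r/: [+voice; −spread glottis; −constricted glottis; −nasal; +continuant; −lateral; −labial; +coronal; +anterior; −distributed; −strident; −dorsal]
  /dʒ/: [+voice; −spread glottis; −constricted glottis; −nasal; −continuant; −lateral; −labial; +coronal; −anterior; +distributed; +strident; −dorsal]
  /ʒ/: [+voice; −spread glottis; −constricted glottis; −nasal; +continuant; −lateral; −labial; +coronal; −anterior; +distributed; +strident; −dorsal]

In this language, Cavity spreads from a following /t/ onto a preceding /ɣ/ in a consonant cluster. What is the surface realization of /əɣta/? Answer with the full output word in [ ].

[ərta]

Cavity immediately or transitively dominates [coronal], [anterior], [distributed], [strident], [high], [dorsal], [back].
Spreading Cavity from /t/ onto /ɣ/ replaces those values with /t/'s: [+coronal], [+anterior], [−distributed], [−strident], [−dorsal]. Features outside Cavity ([voice], [spread glottis], [constricted glottis], …) stay as in /ɣ/.
The resulting bundle matches /r/ in the inventory; substituting it for /ɣ/ gives [ərta].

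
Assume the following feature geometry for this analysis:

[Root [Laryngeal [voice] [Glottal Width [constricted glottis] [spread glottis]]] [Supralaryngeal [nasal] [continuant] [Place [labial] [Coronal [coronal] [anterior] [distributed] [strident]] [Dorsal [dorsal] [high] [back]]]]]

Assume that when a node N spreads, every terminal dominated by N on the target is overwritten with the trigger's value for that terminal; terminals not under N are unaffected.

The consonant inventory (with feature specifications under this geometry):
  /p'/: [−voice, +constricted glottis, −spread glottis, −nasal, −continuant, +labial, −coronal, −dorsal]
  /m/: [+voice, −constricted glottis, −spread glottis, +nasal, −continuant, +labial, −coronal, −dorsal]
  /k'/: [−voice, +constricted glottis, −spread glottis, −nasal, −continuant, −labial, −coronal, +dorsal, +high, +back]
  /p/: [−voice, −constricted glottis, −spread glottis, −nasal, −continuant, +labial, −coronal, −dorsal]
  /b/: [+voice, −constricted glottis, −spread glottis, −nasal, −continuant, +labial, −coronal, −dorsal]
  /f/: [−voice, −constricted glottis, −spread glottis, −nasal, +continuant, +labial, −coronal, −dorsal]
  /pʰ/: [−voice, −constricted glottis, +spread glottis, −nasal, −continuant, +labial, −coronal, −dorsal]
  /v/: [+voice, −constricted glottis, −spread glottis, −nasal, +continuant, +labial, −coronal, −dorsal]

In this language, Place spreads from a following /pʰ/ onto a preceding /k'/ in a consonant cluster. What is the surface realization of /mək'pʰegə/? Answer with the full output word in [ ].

Place immediately or transitively dominates [labial], [coronal], [anterior], [distributed], [strident], [dorsal], [high], [back].
Spreading Place from /pʰ/ onto /k'/ replaces those values with /pʰ/'s: [+labial], [−coronal], [−dorsal]. Features outside Place ([voice], [constricted glottis], [spread glottis], …) stay as in /k'/.
Among the inventory, only /p'/ has exactly this specification, giving the surface form [məp'pʰegə].

[məp'pʰegə]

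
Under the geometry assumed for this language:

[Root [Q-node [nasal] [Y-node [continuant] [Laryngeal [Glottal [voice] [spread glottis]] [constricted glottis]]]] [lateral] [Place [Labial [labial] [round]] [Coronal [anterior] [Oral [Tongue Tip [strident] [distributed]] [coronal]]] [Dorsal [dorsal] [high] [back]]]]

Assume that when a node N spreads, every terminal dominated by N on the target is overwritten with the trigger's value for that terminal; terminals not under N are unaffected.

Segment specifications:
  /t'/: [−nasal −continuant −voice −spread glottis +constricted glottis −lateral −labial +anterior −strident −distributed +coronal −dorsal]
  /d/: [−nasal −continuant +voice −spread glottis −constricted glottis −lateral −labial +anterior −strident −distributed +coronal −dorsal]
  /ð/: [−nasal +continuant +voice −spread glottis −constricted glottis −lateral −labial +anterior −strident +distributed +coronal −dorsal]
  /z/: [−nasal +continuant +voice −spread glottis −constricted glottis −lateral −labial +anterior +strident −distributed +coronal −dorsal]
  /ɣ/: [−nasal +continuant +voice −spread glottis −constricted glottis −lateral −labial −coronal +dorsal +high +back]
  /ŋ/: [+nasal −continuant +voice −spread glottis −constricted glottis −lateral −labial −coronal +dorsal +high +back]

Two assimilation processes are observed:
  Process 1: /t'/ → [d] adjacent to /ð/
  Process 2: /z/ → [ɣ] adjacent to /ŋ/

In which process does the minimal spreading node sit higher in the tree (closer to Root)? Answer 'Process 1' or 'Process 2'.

Process 1 alters [voice], [constricted glottis]; the lowest common ancestor is Laryngeal (depth 3 from Root).
Process 2: the features that change are [coronal], [anterior], [distributed], [strident], [dorsal], [high], [back]; the minimal node is Place (depth 1).
Depth 1 < depth 3; Process 2 involves the structurally higher constituent Place.

Process 2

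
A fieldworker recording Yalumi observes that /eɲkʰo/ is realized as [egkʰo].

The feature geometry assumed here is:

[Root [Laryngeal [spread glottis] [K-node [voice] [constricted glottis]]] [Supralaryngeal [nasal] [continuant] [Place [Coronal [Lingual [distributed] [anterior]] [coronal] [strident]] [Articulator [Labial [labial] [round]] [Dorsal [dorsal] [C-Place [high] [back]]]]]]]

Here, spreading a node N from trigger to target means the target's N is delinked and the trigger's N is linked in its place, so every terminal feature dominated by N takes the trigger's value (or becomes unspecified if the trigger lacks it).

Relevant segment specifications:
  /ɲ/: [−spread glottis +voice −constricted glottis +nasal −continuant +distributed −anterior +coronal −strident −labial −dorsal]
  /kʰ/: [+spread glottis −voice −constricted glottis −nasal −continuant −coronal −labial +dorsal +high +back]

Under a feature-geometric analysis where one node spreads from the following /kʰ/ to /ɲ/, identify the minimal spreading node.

/ɲ/ and [g] differ in [nasal], [coronal], [anterior], [distributed], [strident], [dorsal], [high], [back]; every other specified feature is identical.
Tracing each changed feature up the tree, the paths first meet at Supralaryngeal; any lower node misses at least one of them.
Spreading Supralaryngeal from /kʰ/ overwrites each of those terminals with /kʰ/'s values, yielding exactly [g].
Had Root spread, [spread glottis], [voice] would have taken /kʰ/'s values; they stay as in /ɲ/, confirming the spreading constituent is exactly Supralaryngeal.

Supralaryngeal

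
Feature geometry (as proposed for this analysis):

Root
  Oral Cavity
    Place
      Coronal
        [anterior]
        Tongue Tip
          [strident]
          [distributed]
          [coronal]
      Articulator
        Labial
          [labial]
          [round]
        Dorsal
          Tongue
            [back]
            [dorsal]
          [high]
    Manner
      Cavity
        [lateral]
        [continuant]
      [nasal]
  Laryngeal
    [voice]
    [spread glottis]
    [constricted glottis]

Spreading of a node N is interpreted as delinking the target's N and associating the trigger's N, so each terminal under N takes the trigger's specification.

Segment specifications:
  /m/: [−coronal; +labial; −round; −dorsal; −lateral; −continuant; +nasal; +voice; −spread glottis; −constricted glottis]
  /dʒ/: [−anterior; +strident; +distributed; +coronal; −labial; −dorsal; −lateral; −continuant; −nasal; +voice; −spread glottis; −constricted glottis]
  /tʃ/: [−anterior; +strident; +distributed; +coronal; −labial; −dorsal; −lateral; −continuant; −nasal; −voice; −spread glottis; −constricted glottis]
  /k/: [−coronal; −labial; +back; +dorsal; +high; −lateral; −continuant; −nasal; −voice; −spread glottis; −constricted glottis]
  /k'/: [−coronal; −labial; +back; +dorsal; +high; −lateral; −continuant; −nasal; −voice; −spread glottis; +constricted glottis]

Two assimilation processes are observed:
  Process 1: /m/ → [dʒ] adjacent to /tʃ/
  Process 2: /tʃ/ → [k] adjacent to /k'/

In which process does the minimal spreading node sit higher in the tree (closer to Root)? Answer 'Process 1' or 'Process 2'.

Process 1: the features that change are [nasal], [labial], [round], [coronal], [anterior], [distributed], [strident]; the minimal node is Oral Cavity (depth 1).
Process 2 alters [coronal], [anterior], [distributed], [strident], [dorsal], [high], [back]; the lowest common ancestor is Place (depth 2 from Root).
Oral Cavity (depth 1) sits above Place (depth 2), making Process 1 the one with the higher spreading node.

Process 1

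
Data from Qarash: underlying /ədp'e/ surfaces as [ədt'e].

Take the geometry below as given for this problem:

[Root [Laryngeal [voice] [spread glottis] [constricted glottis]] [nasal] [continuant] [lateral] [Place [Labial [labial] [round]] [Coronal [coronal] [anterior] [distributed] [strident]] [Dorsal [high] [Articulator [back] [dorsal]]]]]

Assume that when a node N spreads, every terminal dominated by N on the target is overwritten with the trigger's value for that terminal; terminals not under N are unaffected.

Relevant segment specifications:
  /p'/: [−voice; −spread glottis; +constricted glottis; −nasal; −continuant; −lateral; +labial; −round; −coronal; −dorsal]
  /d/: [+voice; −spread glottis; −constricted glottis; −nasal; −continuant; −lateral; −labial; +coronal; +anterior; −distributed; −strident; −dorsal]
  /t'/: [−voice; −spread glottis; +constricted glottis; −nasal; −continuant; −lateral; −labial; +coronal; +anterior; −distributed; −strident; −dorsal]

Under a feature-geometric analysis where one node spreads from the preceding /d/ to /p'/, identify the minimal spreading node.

/p'/ and [t'] differ in [labial], [round], [coronal], [anterior], [distributed], [strident]; every other specified feature is identical.
In this geometry the lowest node dominating all of them is Place: every daughter of Place dominates only a proper subset, so no lower node suffices.
Spreading Place from /d/ overwrites each of those terminals with /d/'s values, yielding exactly [t'].
Since [voice], [constricted glottis] are preserved even though /d/ disagrees there, no node above Place spread.

Place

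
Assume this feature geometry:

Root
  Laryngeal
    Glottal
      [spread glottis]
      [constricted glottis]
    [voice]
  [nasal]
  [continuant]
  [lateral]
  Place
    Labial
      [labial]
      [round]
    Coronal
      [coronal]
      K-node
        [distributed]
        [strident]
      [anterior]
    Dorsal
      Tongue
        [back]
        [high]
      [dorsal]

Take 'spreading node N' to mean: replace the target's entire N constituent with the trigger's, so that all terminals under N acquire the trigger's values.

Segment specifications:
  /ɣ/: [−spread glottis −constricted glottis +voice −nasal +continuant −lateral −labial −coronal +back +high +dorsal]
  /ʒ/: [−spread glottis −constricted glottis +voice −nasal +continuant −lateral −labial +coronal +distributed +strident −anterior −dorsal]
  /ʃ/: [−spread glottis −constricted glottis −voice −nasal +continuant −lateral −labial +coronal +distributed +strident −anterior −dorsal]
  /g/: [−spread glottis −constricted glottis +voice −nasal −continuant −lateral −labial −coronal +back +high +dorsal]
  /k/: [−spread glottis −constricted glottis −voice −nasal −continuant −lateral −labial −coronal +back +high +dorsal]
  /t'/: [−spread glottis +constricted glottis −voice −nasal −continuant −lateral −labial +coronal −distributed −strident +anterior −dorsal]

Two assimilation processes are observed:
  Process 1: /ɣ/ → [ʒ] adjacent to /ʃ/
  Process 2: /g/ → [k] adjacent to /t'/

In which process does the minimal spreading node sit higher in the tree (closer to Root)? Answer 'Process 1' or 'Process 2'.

In Process 1, [coronal], [anterior], [distributed], [strident], [dorsal], [high], [back] change, so the minimal spreading node is Place at depth 1.
Process 2: the feature that changes is [voice]; the minimal node is [voice] (depth 2).
Place is closer to Root than [voice], so Process 1 spreads the higher node.

Process 1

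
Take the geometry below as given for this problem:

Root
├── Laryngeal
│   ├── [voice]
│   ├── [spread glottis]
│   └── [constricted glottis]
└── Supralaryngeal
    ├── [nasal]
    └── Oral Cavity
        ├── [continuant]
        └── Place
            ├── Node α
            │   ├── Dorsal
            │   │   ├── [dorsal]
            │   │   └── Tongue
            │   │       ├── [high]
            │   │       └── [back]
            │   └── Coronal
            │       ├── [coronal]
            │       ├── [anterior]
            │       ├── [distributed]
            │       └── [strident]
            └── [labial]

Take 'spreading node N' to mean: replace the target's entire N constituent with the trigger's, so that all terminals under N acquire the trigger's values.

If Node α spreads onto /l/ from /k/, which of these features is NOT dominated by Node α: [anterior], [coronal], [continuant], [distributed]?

Node α dominates exactly [dorsal], [high], [back], [coronal], [anterior], [distributed], [strident].
Of the listed options, [coronal], [anterior], [distributed] are among these and would be overwritten by spreading Node α.
[continuant] attaches under Oral Cavity, not under Node α, so /l/ retains its own value for [continuant].

[continuant]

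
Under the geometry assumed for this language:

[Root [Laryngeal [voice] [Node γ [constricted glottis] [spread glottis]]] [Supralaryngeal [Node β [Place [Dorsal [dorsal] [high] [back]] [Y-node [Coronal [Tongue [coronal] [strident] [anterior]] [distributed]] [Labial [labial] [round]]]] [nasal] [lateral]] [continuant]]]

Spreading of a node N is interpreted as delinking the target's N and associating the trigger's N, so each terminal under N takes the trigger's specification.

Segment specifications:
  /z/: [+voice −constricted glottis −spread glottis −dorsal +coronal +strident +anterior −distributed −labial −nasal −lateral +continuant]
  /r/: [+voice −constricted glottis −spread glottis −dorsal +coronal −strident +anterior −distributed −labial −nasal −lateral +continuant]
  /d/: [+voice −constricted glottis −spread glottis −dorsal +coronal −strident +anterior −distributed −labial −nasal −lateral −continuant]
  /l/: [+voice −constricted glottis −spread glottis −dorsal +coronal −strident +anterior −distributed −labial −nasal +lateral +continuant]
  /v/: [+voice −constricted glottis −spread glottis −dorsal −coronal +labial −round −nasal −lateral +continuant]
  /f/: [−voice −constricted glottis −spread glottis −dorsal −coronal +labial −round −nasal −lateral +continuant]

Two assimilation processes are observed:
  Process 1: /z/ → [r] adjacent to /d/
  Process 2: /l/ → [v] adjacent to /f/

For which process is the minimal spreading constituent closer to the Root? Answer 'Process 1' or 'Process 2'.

Process 2

Process 1: the feature that changes is [strident]; the minimal node is [strident] (depth 7).
Process 2: the features that change are [lateral], [labial], [round], [coronal], [anterior], [distributed], [strident]; the minimal node is Node β (depth 2).
Depth 2 < depth 7; Process 2 involves the structurally higher constituent Node β.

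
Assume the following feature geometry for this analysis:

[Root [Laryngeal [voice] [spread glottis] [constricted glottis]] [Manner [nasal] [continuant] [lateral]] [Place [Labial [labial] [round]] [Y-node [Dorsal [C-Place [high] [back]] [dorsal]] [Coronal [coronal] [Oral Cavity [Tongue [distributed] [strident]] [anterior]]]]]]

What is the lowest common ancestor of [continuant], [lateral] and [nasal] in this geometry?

[continuant] is immediately dominated by Manner.
[lateral] is immediately dominated by Manner.
[nasal] is immediately dominated by Manner.
Manner is the lowest common ancestor — every listed feature sits under it, and no single subconstituent of Manner covers them all.

Manner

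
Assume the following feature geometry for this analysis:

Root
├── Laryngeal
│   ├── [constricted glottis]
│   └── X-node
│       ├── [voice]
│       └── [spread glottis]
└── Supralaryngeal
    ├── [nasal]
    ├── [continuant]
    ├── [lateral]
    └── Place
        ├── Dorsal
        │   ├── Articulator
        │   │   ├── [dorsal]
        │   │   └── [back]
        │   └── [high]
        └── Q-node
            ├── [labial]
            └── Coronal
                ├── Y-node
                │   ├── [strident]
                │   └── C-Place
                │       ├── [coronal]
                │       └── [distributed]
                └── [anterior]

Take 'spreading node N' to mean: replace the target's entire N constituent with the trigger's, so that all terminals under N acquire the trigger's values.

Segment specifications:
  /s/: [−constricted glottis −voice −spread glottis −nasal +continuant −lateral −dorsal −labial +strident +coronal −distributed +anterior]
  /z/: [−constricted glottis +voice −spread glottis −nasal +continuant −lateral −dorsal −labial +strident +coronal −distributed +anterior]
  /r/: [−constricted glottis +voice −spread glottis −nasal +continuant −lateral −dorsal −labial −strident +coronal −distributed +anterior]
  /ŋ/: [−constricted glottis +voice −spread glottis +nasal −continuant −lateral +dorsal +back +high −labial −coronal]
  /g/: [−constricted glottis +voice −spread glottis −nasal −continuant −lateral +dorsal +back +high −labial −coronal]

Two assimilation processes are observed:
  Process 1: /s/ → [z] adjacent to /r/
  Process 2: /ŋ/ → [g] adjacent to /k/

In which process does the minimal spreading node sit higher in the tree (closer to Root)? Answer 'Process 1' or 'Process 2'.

Process 2

Process 1: the feature that changes is [voice]; the minimal node is [voice] (depth 3).
In Process 2, [nasal] changes, so the minimal spreading node is [nasal] at depth 2.
Depth 2 < depth 3; Process 2 involves the structurally higher constituent [nasal].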